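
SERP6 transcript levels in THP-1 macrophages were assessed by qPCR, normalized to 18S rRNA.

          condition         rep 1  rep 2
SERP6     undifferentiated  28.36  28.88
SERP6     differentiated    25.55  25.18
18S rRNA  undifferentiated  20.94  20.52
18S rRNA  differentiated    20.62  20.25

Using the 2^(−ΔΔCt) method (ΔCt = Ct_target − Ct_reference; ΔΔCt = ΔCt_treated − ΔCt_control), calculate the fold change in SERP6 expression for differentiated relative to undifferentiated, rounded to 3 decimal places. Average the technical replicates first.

Mean Ct: SERP6 undifferentiated 28.620; SERP6 differentiated 25.365; 18S rRNA undifferentiated 20.730; 18S rRNA differentiated 20.435
ΔCt(undifferentiated) = 28.620 − 20.730 = 7.890
ΔCt(differentiated) = 25.365 − 20.435 = 4.930
ΔΔCt = 4.930 − 7.890 = -2.960
Fold change = 2^(−(-2.960)) = 2^2.960 = 7.7812

7.781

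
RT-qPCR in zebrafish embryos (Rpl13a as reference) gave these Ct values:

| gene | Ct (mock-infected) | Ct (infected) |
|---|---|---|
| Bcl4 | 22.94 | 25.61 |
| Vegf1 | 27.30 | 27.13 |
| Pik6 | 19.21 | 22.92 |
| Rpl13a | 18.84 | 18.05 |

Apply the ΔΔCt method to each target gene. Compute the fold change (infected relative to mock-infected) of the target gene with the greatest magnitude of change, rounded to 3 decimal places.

Bcl4: ΔΔCt = (25.61−18.05) − (22.94−18.84) = 7.56 − 4.10 = 3.46; fold change = 2^-3.46 = 0.091
Vegf1: ΔΔCt = (27.13−18.05) − (27.30−18.84) = 9.08 − 8.46 = 0.62; fold change = 2^-0.62 = 0.651
Pik6: ΔΔCt = (22.92−18.05) − (19.21−18.84) = 4.87 − 0.37 = 4.50; fold change = 2^-4.50 = 0.044
Pik6 has the largest |ΔΔCt| = 4.50.

0.044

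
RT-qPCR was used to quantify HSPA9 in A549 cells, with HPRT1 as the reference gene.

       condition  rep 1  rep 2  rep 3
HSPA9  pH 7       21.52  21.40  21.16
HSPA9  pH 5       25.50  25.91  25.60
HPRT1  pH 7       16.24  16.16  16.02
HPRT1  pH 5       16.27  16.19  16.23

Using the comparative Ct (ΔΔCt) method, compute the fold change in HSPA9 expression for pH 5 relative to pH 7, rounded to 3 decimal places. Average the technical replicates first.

Mean Ct: HSPA9 pH 7 21.360; HSPA9 pH 5 25.670; HPRT1 pH 7 16.140; HPRT1 pH 5 16.230
ΔCt(pH 7) = 21.360 − 16.140 = 5.220
ΔCt(pH 5) = 25.670 − 16.230 = 9.440
ΔΔCt = 9.440 − 5.220 = 4.220
Fold change = 2^(−4.220) = 0.0537

0.054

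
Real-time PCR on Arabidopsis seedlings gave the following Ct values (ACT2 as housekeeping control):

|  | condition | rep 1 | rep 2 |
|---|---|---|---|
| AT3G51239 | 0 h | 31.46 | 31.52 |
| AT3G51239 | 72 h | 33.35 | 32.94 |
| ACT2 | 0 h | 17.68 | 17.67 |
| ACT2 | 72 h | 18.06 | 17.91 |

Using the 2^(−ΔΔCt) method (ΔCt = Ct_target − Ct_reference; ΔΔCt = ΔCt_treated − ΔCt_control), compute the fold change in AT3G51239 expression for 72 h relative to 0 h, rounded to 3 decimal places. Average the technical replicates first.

Mean Ct: AT3G51239 0 h 31.490; AT3G51239 72 h 33.145; ACT2 0 h 17.675; ACT2 72 h 17.985
ΔCt(0 h) = 31.490 − 17.675 = 13.815
ΔCt(72 h) = 33.145 − 17.985 = 15.160
ΔΔCt = 15.160 − 13.815 = 1.345
Fold change = 2^(−1.345) = 0.3937

0.394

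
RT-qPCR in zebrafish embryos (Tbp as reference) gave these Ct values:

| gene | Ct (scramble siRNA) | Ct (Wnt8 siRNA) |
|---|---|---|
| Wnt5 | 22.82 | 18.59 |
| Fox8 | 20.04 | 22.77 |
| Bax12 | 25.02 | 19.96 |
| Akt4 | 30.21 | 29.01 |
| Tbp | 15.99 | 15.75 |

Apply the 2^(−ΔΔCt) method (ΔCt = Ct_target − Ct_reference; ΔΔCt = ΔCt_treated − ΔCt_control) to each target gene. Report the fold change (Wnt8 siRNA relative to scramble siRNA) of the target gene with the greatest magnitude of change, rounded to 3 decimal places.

28.246

Wnt5: ΔΔCt = (18.59−15.75) − (22.82−15.99) = 2.84 − 6.83 = -3.99; fold change = 2^3.99 = 15.889
Fox8: ΔΔCt = (22.77−15.75) − (20.04−15.99) = 7.02 − 4.05 = 2.97; fold change = 2^-2.97 = 0.128
Bax12: ΔΔCt = (19.96−15.75) − (25.02−15.99) = 4.21 − 9.03 = -4.82; fold change = 2^4.82 = 28.246
Akt4: ΔΔCt = (29.01−15.75) − (30.21−15.99) = 13.26 − 14.22 = -0.96; fold change = 2^0.96 = 1.945
Bax12 has the largest |ΔΔCt| = 4.82.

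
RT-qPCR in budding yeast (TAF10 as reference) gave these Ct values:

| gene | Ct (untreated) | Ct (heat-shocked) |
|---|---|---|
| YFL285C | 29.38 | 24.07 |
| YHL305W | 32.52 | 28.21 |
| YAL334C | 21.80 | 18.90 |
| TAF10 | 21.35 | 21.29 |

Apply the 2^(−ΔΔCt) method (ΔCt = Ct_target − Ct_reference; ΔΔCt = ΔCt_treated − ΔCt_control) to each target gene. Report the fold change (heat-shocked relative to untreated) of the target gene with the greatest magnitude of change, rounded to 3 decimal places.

38.055

YFL285C: ΔΔCt = (24.07−21.29) − (29.38−21.35) = 2.78 − 8.03 = -5.25; fold change = 2^5.25 = 38.055
YHL305W: ΔΔCt = (28.21−21.29) − (32.52−21.35) = 6.92 − 11.17 = -4.25; fold change = 2^4.25 = 19.027
YAL334C: ΔΔCt = (18.90−21.29) − (21.80−21.35) = -2.39 − 0.45 = -2.84; fold change = 2^2.84 = 7.160
YFL285C has the largest |ΔΔCt| = 5.25.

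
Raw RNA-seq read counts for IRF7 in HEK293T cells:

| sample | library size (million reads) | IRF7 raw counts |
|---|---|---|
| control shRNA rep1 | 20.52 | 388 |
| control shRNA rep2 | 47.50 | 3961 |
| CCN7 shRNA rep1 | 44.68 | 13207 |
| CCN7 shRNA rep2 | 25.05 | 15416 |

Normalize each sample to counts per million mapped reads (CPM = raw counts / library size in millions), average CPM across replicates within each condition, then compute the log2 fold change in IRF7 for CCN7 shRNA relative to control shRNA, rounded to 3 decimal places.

CPM(control shRNA rep1) = 388 / 20.52 = 18.9084
CPM(control shRNA rep2) = 3961 / 47.50 = 83.3895
CPM(CCN7 shRNA rep1) = 13207 / 44.68 = 295.5909
CPM(CCN7 shRNA rep2) = 15416 / 25.05 = 615.4092
mean CPM(control shRNA) = 51.1489; mean CPM(CCN7 shRNA) = 455.5000
Fold change = 455.5000 / 51.1489 = 8.90537
log2(8.90537) = 3.1547

3.155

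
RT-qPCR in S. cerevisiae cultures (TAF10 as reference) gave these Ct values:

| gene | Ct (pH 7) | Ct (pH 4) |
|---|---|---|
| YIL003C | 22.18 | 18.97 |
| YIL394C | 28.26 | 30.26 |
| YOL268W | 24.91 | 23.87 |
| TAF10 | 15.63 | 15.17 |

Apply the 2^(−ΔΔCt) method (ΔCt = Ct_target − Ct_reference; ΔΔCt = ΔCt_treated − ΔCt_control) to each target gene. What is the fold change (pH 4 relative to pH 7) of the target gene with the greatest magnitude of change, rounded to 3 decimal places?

YIL003C: ΔΔCt = (18.97−15.17) − (22.18−15.63) = 3.80 − 6.55 = -2.75; fold change = 2^2.75 = 6.727
YIL394C: ΔΔCt = (30.26−15.17) − (28.26−15.63) = 15.09 − 12.63 = 2.46; fold change = 2^-2.46 = 0.182
YOL268W: ΔΔCt = (23.87−15.17) − (24.91−15.63) = 8.70 − 9.28 = -0.58; fold change = 2^0.58 = 1.495
YIL003C has the largest |ΔΔCt| = 2.75.

6.727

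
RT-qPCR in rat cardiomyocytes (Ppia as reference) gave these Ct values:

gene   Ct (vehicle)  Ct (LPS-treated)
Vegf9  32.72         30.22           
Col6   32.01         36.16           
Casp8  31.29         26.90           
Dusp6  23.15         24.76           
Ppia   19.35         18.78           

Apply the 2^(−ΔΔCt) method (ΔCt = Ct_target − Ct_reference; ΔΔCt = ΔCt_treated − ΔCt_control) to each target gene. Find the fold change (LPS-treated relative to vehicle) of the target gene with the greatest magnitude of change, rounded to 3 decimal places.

Vegf9: ΔΔCt = (30.22−18.78) − (32.72−19.35) = 11.44 − 13.37 = -1.93; fold change = 2^1.93 = 3.811
Col6: ΔΔCt = (36.16−18.78) − (32.01−19.35) = 17.38 − 12.66 = 4.72; fold change = 2^-4.72 = 0.038
Casp8: ΔΔCt = (26.90−18.78) − (31.29−19.35) = 8.12 − 11.94 = -3.82; fold change = 2^3.82 = 14.123
Dusp6: ΔΔCt = (24.76−18.78) − (23.15−19.35) = 5.98 − 3.80 = 2.18; fold change = 2^-2.18 = 0.221
Col6 has the largest |ΔΔCt| = 4.72.

0.038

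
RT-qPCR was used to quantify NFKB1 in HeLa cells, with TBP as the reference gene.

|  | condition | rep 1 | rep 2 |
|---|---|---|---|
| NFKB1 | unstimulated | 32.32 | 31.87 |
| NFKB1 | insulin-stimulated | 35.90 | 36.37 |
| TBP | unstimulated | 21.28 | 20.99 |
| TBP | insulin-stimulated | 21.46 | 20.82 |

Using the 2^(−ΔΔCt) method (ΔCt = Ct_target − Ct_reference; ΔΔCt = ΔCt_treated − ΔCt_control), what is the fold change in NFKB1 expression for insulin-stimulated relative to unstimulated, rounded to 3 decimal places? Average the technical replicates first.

0.061

Mean Ct: NFKB1 unstimulated 32.095; NFKB1 insulin-stimulated 36.135; TBP unstimulated 21.135; TBP insulin-stimulated 21.140
ΔCt(unstimulated) = 32.095 − 21.135 = 10.960
ΔCt(insulin-stimulated) = 36.135 − 21.140 = 14.995
ΔΔCt = 14.995 − 10.960 = 4.035
Fold change = 2^(−4.035) = 0.0610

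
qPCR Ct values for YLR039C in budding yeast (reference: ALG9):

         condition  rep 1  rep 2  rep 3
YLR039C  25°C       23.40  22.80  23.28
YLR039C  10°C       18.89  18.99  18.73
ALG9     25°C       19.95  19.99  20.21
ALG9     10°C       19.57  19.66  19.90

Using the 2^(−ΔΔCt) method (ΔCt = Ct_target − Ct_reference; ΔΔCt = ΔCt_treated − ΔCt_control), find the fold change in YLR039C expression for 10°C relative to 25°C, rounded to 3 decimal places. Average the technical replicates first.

Mean Ct: YLR039C 25°C 23.160; YLR039C 10°C 18.870; ALG9 25°C 20.050; ALG9 10°C 19.710
ΔCt(25°C) = 23.160 − 20.050 = 3.110
ΔCt(10°C) = 18.870 − 19.710 = -0.840
ΔΔCt = -0.840 − 3.110 = -3.950
Fold change = 2^(−(-3.950)) = 2^3.950 = 15.4550

15.455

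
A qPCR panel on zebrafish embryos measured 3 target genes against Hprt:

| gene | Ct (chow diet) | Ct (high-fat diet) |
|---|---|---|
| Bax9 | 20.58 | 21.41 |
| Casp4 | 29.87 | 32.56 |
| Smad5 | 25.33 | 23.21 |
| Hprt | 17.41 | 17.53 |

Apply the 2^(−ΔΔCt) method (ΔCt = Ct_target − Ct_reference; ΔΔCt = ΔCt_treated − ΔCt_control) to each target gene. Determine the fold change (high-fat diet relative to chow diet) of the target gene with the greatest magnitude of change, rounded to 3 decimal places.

Bax9: ΔΔCt = (21.41−17.53) − (20.58−17.41) = 3.88 − 3.17 = 0.71; fold change = 2^-0.71 = 0.611
Casp4: ΔΔCt = (32.56−17.53) − (29.87−17.41) = 15.03 − 12.46 = 2.57; fold change = 2^-2.57 = 0.168
Smad5: ΔΔCt = (23.21−17.53) − (25.33−17.41) = 5.68 − 7.92 = -2.24; fold change = 2^2.24 = 4.724
Casp4 has the largest |ΔΔCt| = 2.57.

0.168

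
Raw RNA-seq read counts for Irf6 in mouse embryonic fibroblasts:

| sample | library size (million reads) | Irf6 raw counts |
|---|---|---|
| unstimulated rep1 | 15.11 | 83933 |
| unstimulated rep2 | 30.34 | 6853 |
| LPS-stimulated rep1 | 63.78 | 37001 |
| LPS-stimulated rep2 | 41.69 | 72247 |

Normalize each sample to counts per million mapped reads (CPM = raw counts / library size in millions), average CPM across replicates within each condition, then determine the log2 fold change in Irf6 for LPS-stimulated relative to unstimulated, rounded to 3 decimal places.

-1.321

CPM(unstimulated rep1) = 83933 / 15.11 = 5554.7981
CPM(unstimulated rep2) = 6853 / 30.34 = 225.8734
CPM(LPS-stimulated rep1) = 37001 / 63.78 = 580.1348
CPM(LPS-stimulated rep2) = 72247 / 41.69 = 1732.9575
mean CPM(unstimulated) = 2890.3358; mean CPM(LPS-stimulated) = 1156.5462
Fold change = 1156.5462 / 2890.3358 = 0.40014
log2(0.40014) = -1.3214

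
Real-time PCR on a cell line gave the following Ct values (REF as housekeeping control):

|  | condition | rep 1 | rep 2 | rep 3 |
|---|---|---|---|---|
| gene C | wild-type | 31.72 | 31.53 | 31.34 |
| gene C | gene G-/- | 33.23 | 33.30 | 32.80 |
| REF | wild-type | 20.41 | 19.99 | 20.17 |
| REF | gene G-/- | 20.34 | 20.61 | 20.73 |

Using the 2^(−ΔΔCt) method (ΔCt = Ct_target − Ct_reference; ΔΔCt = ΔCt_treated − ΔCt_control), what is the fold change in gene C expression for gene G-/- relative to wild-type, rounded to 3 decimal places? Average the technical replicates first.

0.432

Mean Ct: gene C wild-type 31.530; gene C gene G-/- 33.110; REF wild-type 20.190; REF gene G-/- 20.560
ΔCt(wild-type) = 31.530 − 20.190 = 11.340
ΔCt(gene G-/-) = 33.110 − 20.560 = 12.550
ΔΔCt = 12.550 − 11.340 = 1.210
Fold change = 2^(−1.210) = 0.4323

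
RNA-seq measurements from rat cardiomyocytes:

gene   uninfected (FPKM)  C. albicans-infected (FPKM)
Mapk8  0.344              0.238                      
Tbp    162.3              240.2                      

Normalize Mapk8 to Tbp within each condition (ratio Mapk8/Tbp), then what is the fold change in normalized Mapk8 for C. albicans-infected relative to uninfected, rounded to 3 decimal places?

0.467

Mapk8/Tbp (uninfected) = 0.344 / 162.3 = 0.0021195
Mapk8/Tbp (C. albicans-infected) = 0.238 / 240.2 = 0.00099084
Fold change = 0.00099084 / 0.0021195 = 0.4675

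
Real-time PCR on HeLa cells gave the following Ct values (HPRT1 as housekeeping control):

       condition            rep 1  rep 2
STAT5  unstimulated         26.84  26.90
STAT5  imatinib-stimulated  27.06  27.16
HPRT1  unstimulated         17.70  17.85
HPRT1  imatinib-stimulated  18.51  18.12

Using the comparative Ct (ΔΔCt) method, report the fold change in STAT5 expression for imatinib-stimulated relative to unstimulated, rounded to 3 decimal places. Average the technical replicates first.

Mean Ct: STAT5 unstimulated 26.870; STAT5 imatinib-stimulated 27.110; HPRT1 unstimulated 17.775; HPRT1 imatinib-stimulated 18.315
ΔCt(unstimulated) = 26.870 − 17.775 = 9.095
ΔCt(imatinib-stimulated) = 27.110 − 18.315 = 8.795
ΔΔCt = 8.795 − 9.095 = -0.300
Fold change = 2^(−(-0.300)) = 2^0.300 = 1.2311

1.231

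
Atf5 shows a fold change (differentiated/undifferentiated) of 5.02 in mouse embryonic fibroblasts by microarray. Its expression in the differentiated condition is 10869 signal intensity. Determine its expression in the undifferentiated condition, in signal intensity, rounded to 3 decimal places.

2165.139

undifferentiated expression = 10869 / 5.02 = 2165.139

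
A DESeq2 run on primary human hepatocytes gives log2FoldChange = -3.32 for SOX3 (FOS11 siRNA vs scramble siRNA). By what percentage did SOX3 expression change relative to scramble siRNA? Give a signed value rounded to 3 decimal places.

Fold change = 2^(-3.32) = 0.1001
Percent change = (FC − 1) × 100% = (0.1001 − 1) × 100 = -89.987%

-89.987%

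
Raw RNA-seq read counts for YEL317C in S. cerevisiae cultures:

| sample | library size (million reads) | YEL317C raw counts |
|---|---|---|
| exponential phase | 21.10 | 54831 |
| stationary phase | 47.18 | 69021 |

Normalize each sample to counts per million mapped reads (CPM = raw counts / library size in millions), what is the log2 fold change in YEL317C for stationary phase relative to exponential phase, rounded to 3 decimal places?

-0.829

CPM(exponential phase) = 54831 / 21.10 = 2598.6256
CPM(stationary phase) = 69021 / 47.18 = 1462.9292
Fold change = 1462.9292 / 2598.6256 = 0.56296
log2(0.56296) = -0.8289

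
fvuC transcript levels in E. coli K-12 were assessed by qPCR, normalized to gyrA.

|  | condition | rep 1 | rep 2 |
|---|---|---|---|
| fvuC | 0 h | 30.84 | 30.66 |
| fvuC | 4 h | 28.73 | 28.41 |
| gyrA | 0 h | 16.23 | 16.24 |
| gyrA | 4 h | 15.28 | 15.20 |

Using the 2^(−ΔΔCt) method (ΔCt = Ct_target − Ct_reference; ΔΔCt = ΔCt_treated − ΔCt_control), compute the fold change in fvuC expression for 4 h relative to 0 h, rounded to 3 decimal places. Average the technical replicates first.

Mean Ct: fvuC 0 h 30.750; fvuC 4 h 28.570; gyrA 0 h 16.235; gyrA 4 h 15.240
ΔCt(0 h) = 30.750 − 16.235 = 14.515
ΔCt(4 h) = 28.570 − 15.240 = 13.330
ΔΔCt = 13.330 − 14.515 = -1.185
Fold change = 2^(−(-1.185)) = 2^1.185 = 2.2736

2.274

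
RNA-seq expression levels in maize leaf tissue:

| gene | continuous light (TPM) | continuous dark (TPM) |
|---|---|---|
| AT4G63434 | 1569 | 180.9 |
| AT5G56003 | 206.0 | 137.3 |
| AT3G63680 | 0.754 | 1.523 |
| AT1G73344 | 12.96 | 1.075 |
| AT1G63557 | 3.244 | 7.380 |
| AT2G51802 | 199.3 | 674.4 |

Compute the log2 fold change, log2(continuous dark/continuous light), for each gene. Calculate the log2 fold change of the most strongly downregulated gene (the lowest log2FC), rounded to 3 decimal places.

log2(180.9/1569) = -3.117  (AT4G63434)
log2(137.3/206.0) = -0.585  (AT5G56003)
log2(1.523/0.754) = 1.014  (AT3G63680)
log2(1.075/12.96) = -3.592  (AT1G73344)
log2(7.380/3.244) = 1.186  (AT1G63557)
log2(674.4/199.3) = 1.759  (AT2G51802)
AT1G73344 is most strongly downregulated.

-3.592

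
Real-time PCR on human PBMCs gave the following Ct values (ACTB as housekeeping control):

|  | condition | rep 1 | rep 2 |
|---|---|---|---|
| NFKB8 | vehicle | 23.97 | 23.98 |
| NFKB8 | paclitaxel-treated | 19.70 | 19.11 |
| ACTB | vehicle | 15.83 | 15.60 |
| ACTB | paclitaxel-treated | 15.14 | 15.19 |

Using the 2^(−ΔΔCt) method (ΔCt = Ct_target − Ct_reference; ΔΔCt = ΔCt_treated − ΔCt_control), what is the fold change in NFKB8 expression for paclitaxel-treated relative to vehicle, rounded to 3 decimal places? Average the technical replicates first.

Mean Ct: NFKB8 vehicle 23.975; NFKB8 paclitaxel-treated 19.405; ACTB vehicle 15.715; ACTB paclitaxel-treated 15.165
ΔCt(vehicle) = 23.975 − 15.715 = 8.260
ΔCt(paclitaxel-treated) = 19.405 − 15.165 = 4.240
ΔΔCt = 4.240 − 8.260 = -4.020
Fold change = 2^(−(-4.020)) = 2^4.020 = 16.2234

16.223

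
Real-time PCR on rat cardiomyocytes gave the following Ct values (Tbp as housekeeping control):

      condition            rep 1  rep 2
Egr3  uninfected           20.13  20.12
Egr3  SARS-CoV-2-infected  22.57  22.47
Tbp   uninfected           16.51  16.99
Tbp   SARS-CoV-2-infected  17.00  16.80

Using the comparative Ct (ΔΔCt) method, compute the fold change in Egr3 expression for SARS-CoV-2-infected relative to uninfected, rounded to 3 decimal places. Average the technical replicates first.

Mean Ct: Egr3 uninfected 20.125; Egr3 SARS-CoV-2-infected 22.520; Tbp uninfected 16.750; Tbp SARS-CoV-2-infected 16.900
ΔCt(uninfected) = 20.125 − 16.750 = 3.375
ΔCt(SARS-CoV-2-infected) = 22.520 − 16.900 = 5.620
ΔΔCt = 5.620 − 3.375 = 2.245
Fold change = 2^(−2.245) = 0.2110

0.211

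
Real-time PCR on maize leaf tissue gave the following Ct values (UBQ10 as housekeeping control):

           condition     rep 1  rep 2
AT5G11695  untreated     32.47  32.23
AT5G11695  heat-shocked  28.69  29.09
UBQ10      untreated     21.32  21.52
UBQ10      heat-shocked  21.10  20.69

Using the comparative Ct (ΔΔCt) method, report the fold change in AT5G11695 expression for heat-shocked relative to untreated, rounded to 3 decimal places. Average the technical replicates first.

Mean Ct: AT5G11695 untreated 32.350; AT5G11695 heat-shocked 28.890; UBQ10 untreated 21.420; UBQ10 heat-shocked 20.895
ΔCt(untreated) = 32.350 − 21.420 = 10.930
ΔCt(heat-shocked) = 28.890 − 20.895 = 7.995
ΔΔCt = 7.995 − 10.930 = -2.935
Fold change = 2^(−(-2.935)) = 2^2.935 = 7.6476

7.648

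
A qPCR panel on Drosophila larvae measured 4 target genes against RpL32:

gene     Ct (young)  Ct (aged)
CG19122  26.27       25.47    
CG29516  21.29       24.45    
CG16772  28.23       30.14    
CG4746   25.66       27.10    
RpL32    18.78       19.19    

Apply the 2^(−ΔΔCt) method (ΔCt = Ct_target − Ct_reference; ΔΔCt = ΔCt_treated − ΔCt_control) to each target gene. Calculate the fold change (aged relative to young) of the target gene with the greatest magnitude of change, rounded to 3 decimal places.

0.149

CG19122: ΔΔCt = (25.47−19.19) − (26.27−18.78) = 6.28 − 7.49 = -1.21; fold change = 2^1.21 = 2.313
CG29516: ΔΔCt = (24.45−19.19) − (21.29−18.78) = 5.26 − 2.51 = 2.75; fold change = 2^-2.75 = 0.149
CG16772: ΔΔCt = (30.14−19.19) − (28.23−18.78) = 10.95 − 9.45 = 1.50; fold change = 2^-1.50 = 0.354
CG4746: ΔΔCt = (27.10−19.19) − (25.66−18.78) = 7.91 − 6.88 = 1.03; fold change = 2^-1.03 = 0.490
CG29516 has the largest |ΔΔCt| = 2.75.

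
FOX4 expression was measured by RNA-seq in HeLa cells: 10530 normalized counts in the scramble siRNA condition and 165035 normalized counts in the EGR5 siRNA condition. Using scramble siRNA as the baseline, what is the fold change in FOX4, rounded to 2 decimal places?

Fold change = 165035 / 10530 = 15.673
FOX4 is upregulated.

15.67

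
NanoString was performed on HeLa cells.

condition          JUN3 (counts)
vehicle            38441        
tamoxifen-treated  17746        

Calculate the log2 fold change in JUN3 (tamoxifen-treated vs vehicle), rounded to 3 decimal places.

Fold change = 17746 / 38441 = 0.4616
log2(0.4616) = -1.1152

-1.115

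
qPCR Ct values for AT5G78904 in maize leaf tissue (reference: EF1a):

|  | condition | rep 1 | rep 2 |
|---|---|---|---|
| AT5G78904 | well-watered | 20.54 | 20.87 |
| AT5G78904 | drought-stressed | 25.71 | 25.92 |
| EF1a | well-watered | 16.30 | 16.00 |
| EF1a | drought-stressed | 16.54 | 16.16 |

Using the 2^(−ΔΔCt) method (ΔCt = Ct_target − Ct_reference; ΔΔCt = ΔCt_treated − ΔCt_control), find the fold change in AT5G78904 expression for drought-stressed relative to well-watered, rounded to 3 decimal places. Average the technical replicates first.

Mean Ct: AT5G78904 well-watered 20.705; AT5G78904 drought-stressed 25.815; EF1a well-watered 16.150; EF1a drought-stressed 16.350
ΔCt(well-watered) = 20.705 − 16.150 = 4.555
ΔCt(drought-stressed) = 25.815 − 16.350 = 9.465
ΔΔCt = 9.465 − 4.555 = 4.910
Fold change = 2^(−4.910) = 0.0333

0.033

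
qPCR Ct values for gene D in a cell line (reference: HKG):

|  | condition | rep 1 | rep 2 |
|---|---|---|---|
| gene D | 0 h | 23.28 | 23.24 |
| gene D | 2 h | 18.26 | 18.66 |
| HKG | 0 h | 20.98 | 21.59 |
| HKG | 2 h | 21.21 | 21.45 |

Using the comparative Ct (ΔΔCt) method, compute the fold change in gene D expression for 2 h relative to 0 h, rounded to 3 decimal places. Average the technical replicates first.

28.740

Mean Ct: gene D 0 h 23.260; gene D 2 h 18.460; HKG 0 h 21.285; HKG 2 h 21.330
ΔCt(0 h) = 23.260 − 21.285 = 1.975
ΔCt(2 h) = 18.460 − 21.330 = -2.870
ΔΔCt = -2.870 − 1.975 = -4.845
Fold change = 2^(−(-4.845)) = 2^4.845 = 28.7402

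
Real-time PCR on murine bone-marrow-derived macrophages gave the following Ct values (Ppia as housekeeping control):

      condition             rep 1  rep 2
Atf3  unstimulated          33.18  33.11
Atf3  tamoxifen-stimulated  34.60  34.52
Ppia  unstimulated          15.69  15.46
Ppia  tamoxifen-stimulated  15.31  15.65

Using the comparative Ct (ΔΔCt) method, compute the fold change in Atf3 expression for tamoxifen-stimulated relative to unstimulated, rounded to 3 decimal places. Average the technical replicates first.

0.351

Mean Ct: Atf3 unstimulated 33.145; Atf3 tamoxifen-stimulated 34.560; Ppia unstimulated 15.575; Ppia tamoxifen-stimulated 15.480
ΔCt(unstimulated) = 33.145 − 15.575 = 17.570
ΔCt(tamoxifen-stimulated) = 34.560 − 15.480 = 19.080
ΔΔCt = 19.080 − 17.570 = 1.510
Fold change = 2^(−1.510) = 0.3511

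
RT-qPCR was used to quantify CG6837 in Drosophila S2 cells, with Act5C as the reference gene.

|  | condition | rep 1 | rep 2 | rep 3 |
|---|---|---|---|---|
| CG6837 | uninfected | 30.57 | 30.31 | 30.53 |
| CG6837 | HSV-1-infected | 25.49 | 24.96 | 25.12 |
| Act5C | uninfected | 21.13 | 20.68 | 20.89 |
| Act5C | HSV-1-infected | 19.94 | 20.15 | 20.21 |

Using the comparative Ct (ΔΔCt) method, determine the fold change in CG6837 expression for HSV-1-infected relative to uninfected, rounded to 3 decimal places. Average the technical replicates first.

22.316

Mean Ct: CG6837 uninfected 30.470; CG6837 HSV-1-infected 25.190; Act5C uninfected 20.900; Act5C HSV-1-infected 20.100
ΔCt(uninfected) = 30.470 − 20.900 = 9.570
ΔCt(HSV-1-infected) = 25.190 − 20.100 = 5.090
ΔΔCt = 5.090 − 9.570 = -4.480
Fold change = 2^(−(-4.480)) = 2^4.480 = 22.3159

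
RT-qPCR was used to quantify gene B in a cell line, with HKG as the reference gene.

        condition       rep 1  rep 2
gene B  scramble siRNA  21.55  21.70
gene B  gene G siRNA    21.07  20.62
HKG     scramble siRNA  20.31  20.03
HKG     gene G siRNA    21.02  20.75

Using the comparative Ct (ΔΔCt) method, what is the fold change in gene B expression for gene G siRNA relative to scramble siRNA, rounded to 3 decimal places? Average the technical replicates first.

Mean Ct: gene B scramble siRNA 21.625; gene B gene G siRNA 20.845; HKG scramble siRNA 20.170; HKG gene G siRNA 20.885
ΔCt(scramble siRNA) = 21.625 − 20.170 = 1.455
ΔCt(gene G siRNA) = 20.845 − 20.885 = -0.040
ΔΔCt = -0.040 − 1.455 = -1.495
Fold change = 2^(−(-1.495)) = 2^1.495 = 2.8186

2.819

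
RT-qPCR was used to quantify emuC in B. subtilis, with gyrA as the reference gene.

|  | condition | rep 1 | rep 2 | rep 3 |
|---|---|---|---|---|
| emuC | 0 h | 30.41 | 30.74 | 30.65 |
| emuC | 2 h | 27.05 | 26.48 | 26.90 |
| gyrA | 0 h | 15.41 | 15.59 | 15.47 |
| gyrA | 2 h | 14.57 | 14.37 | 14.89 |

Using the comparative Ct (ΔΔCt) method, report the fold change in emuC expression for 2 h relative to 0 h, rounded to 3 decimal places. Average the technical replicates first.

7.516

Mean Ct: emuC 0 h 30.600; emuC 2 h 26.810; gyrA 0 h 15.490; gyrA 2 h 14.610
ΔCt(0 h) = 30.600 − 15.490 = 15.110
ΔCt(2 h) = 26.810 − 14.610 = 12.200
ΔΔCt = 12.200 − 15.110 = -2.910
Fold change = 2^(−(-2.910)) = 2^2.910 = 7.5162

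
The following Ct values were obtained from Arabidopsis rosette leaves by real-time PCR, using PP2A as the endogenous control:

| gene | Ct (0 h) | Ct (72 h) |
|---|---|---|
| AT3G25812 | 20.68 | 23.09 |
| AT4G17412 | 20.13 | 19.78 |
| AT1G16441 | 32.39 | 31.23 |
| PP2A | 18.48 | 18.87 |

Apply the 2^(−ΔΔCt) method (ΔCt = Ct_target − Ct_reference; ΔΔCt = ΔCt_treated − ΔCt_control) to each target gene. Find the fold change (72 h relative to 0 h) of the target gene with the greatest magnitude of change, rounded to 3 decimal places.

0.247

AT3G25812: ΔΔCt = (23.09−18.87) − (20.68−18.48) = 4.22 − 2.20 = 2.02; fold change = 2^-2.02 = 0.247
AT4G17412: ΔΔCt = (19.78−18.87) − (20.13−18.48) = 0.91 − 1.65 = -0.74; fold change = 2^0.74 = 1.670
AT1G16441: ΔΔCt = (31.23−18.87) − (32.39−18.48) = 12.36 − 13.91 = -1.55; fold change = 2^1.55 = 2.928
AT3G25812 has the largest |ΔΔCt| = 2.02.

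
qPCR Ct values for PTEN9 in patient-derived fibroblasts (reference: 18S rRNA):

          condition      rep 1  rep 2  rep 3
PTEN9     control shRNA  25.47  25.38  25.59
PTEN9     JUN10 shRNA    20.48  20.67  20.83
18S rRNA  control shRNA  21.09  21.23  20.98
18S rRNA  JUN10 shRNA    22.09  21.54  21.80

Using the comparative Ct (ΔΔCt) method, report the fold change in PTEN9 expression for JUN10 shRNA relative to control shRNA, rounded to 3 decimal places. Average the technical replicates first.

46.206

Mean Ct: PTEN9 control shRNA 25.480; PTEN9 JUN10 shRNA 20.660; 18S rRNA control shRNA 21.100; 18S rRNA JUN10 shRNA 21.810
ΔCt(control shRNA) = 25.480 − 21.100 = 4.380
ΔCt(JUN10 shRNA) = 20.660 − 21.810 = -1.150
ΔΔCt = -1.150 − 4.380 = -5.530
Fold change = 2^(−(-5.530)) = 2^5.530 = 46.2057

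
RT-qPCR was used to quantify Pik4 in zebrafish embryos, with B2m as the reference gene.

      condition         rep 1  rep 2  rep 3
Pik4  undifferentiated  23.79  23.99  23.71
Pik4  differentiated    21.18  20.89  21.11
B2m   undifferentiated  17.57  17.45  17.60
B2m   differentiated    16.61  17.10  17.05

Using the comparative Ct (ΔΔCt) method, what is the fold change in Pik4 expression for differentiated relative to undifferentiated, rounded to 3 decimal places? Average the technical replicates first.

4.438

Mean Ct: Pik4 undifferentiated 23.830; Pik4 differentiated 21.060; B2m undifferentiated 17.540; B2m differentiated 16.920
ΔCt(undifferentiated) = 23.830 − 17.540 = 6.290
ΔCt(differentiated) = 21.060 − 16.920 = 4.140
ΔΔCt = 4.140 − 6.290 = -2.150
Fold change = 2^(−(-2.150)) = 2^2.150 = 4.4383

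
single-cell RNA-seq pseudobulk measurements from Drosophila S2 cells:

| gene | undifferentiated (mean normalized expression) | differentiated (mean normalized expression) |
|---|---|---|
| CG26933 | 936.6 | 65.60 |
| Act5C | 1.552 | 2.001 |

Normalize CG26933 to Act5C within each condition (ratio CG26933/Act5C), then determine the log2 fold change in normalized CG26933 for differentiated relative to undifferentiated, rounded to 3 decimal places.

CG26933/Act5C (undifferentiated) = 936.6 / 1.552 = 603.48
CG26933/Act5C (differentiated) = 65.60 / 2.001 = 32.784
Fold change = 32.784 / 603.48 = 0.0543
log2(0.0543) = -4.2023

-4.202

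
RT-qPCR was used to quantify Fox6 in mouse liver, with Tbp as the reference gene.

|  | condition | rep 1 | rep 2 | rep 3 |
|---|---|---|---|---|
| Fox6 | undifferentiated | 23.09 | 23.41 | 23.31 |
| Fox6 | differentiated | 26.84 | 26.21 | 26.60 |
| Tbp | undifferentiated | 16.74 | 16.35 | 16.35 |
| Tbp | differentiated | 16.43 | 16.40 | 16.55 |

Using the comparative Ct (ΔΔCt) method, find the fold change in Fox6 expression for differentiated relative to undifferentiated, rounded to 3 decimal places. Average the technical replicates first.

Mean Ct: Fox6 undifferentiated 23.270; Fox6 differentiated 26.550; Tbp undifferentiated 16.480; Tbp differentiated 16.460
ΔCt(undifferentiated) = 23.270 − 16.480 = 6.790
ΔCt(differentiated) = 26.550 − 16.460 = 10.090
ΔΔCt = 10.090 − 6.790 = 3.300
Fold change = 2^(−3.300) = 0.1015

0.102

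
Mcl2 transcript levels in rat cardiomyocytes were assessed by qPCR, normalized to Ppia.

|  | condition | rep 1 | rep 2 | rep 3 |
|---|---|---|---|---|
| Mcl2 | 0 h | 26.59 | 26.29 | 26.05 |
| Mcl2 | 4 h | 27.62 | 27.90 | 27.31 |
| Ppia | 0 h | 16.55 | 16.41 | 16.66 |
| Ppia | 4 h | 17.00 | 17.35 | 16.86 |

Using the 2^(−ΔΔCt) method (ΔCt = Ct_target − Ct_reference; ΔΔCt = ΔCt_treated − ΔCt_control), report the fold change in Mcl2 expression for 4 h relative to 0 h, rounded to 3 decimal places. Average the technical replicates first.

Mean Ct: Mcl2 0 h 26.310; Mcl2 4 h 27.610; Ppia 0 h 16.540; Ppia 4 h 17.070
ΔCt(0 h) = 26.310 − 16.540 = 9.770
ΔCt(4 h) = 27.610 − 17.070 = 10.540
ΔΔCt = 10.540 − 9.770 = 0.770
Fold change = 2^(−0.770) = 0.5864

0.586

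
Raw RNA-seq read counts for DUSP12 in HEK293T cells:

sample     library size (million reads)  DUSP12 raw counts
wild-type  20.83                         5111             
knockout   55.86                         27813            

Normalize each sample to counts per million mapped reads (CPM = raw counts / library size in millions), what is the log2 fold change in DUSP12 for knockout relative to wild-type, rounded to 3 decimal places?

CPM(wild-type) = 5111 / 20.83 = 245.3673
CPM(knockout) = 27813 / 55.86 = 497.9055
Fold change = 497.9055 / 245.3673 = 2.02923
log2(2.02923) = 1.0209

1.021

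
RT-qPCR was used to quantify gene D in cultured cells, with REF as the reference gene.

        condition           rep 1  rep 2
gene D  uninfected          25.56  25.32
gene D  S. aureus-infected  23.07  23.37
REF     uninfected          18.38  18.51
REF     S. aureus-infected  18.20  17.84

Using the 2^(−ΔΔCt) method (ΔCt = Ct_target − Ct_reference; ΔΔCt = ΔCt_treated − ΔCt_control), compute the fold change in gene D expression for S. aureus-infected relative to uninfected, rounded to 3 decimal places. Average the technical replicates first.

3.470

Mean Ct: gene D uninfected 25.440; gene D S. aureus-infected 23.220; REF uninfected 18.445; REF S. aureus-infected 18.020
ΔCt(uninfected) = 25.440 − 18.445 = 6.995
ΔCt(S. aureus-infected) = 23.220 − 18.020 = 5.200
ΔΔCt = 5.200 − 6.995 = -1.795
Fold change = 2^(−(-1.795)) = 2^1.795 = 3.4702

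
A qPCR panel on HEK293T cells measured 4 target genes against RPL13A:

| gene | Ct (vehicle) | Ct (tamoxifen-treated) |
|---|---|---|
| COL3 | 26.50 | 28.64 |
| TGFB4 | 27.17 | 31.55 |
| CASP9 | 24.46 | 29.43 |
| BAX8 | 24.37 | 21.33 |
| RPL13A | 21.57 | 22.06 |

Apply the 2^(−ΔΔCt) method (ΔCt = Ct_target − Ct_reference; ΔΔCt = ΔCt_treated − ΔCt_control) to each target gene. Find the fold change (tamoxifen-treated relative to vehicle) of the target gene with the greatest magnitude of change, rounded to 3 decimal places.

COL3: ΔΔCt = (28.64−22.06) − (26.50−21.57) = 6.58 − 4.93 = 1.65; fold change = 2^-1.65 = 0.319
TGFB4: ΔΔCt = (31.55−22.06) − (27.17−21.57) = 9.49 − 5.60 = 3.89; fold change = 2^-3.89 = 0.067
CASP9: ΔΔCt = (29.43−22.06) − (24.46−21.57) = 7.37 − 2.89 = 4.48; fold change = 2^-4.48 = 0.045
BAX8: ΔΔCt = (21.33−22.06) − (24.37−21.57) = -0.73 − 2.80 = -3.53; fold change = 2^3.53 = 11.551
CASP9 has the largest |ΔΔCt| = 4.48.

0.045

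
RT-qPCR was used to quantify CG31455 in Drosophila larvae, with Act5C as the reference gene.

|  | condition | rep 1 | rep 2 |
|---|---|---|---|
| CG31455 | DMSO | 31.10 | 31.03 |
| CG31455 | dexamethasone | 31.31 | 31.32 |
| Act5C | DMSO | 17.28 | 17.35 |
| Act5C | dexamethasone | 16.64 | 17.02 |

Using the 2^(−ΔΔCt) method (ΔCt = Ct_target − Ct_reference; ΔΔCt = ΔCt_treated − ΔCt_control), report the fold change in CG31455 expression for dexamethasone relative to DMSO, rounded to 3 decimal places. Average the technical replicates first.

Mean Ct: CG31455 DMSO 31.065; CG31455 dexamethasone 31.315; Act5C DMSO 17.315; Act5C dexamethasone 16.830
ΔCt(DMSO) = 31.065 − 17.315 = 13.750
ΔCt(dexamethasone) = 31.315 − 16.830 = 14.485
ΔΔCt = 14.485 − 13.750 = 0.735
Fold change = 2^(−0.735) = 0.6008

0.601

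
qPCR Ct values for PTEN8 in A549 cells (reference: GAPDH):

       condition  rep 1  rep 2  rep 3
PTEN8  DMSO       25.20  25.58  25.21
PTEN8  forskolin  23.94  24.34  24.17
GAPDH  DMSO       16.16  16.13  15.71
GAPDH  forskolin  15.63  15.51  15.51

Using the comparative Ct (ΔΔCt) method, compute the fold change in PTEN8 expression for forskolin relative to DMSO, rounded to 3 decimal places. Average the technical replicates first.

Mean Ct: PTEN8 DMSO 25.330; PTEN8 forskolin 24.150; GAPDH DMSO 16.000; GAPDH forskolin 15.550
ΔCt(DMSO) = 25.330 − 16.000 = 9.330
ΔCt(forskolin) = 24.150 − 15.550 = 8.600
ΔΔCt = 8.600 − 9.330 = -0.730
Fold change = 2^(−(-0.730)) = 2^0.730 = 1.6586

1.659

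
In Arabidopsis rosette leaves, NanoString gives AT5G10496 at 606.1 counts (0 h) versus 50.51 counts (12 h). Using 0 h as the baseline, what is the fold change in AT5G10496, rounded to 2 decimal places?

Fold change = 50.51 / 606.1 = 0.083
AT5G10496 is downregulated.

0.08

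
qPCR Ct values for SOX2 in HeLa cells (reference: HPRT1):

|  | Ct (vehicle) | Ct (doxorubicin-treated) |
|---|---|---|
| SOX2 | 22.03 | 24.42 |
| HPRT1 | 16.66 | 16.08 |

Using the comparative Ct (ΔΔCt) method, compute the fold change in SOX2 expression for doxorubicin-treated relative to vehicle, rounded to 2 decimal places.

0.13

ΔCt(vehicle) = 22.030 − 16.660 = 5.370
ΔCt(doxorubicin-treated) = 24.420 − 16.080 = 8.340
ΔΔCt = 8.340 − 5.370 = 2.970
Fold change = 2^(−2.970) = 0.128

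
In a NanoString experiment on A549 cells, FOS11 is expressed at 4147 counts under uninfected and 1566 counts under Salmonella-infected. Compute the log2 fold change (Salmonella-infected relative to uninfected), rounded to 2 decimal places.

Fold change = 1566 / 4147 = 0.3776
log2(0.3776) = -1.405

-1.40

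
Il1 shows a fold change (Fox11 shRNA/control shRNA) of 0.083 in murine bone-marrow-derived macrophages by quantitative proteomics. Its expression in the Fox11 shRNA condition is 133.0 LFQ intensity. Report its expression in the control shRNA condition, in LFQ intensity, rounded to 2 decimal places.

1602.41

control shRNA expression = 133.0 / 0.083 = 1602.41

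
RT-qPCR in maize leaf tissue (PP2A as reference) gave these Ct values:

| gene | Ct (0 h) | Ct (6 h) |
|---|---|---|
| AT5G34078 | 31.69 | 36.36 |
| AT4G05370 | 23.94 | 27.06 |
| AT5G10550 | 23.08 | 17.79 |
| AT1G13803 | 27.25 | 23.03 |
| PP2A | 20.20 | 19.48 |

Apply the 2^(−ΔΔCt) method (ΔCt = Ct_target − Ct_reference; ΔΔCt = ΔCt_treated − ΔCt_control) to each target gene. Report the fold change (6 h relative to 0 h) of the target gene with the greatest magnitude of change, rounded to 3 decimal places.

AT5G34078: ΔΔCt = (36.36−19.48) − (31.69−20.20) = 16.88 − 11.49 = 5.39; fold change = 2^-5.39 = 0.024
AT4G05370: ΔΔCt = (27.06−19.48) − (23.94−20.20) = 7.58 − 3.74 = 3.84; fold change = 2^-3.84 = 0.070
AT5G10550: ΔΔCt = (17.79−19.48) − (23.08−20.20) = -1.69 − 2.88 = -4.57; fold change = 2^4.57 = 23.752
AT1G13803: ΔΔCt = (23.03−19.48) − (27.25−20.20) = 3.55 − 7.05 = -3.50; fold change = 2^3.50 = 11.314
AT5G34078 has the largest |ΔΔCt| = 5.39.

0.024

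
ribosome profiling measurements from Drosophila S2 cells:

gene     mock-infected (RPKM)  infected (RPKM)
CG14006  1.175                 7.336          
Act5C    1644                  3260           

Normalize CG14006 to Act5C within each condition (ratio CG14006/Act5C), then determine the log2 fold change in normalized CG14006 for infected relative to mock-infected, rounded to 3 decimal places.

1.655

CG14006/Act5C (mock-infected) = 1.175 / 1644 = 0.00071472
CG14006/Act5C (infected) = 7.336 / 3260 = 0.0022503
Fold change = 0.0022503 / 0.00071472 = 3.1485
log2(3.1485) = 1.6547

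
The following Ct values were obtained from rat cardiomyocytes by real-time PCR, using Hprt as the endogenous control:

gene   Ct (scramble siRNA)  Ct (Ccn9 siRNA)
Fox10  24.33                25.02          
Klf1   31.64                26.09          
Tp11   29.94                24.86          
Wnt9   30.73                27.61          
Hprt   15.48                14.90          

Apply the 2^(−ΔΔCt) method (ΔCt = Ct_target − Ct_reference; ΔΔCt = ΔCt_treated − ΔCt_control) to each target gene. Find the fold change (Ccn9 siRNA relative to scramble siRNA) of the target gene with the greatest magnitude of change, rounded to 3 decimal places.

31.341

Fox10: ΔΔCt = (25.02−14.90) − (24.33−15.48) = 10.12 − 8.85 = 1.27; fold change = 2^-1.27 = 0.415
Klf1: ΔΔCt = (26.09−14.90) − (31.64−15.48) = 11.19 − 16.16 = -4.97; fold change = 2^4.97 = 31.341
Tp11: ΔΔCt = (24.86−14.90) − (29.94−15.48) = 9.96 − 14.46 = -4.50; fold change = 2^4.50 = 22.627
Wnt9: ΔΔCt = (27.61−14.90) − (30.73−15.48) = 12.71 − 15.25 = -2.54; fold change = 2^2.54 = 5.816
Klf1 has the largest |ΔΔCt| = 4.97.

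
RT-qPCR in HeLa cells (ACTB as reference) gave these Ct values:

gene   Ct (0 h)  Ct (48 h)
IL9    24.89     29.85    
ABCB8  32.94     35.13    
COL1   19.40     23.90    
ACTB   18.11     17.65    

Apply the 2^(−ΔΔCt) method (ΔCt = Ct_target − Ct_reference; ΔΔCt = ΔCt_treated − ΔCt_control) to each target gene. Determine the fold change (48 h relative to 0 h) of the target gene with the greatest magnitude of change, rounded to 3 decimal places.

IL9: ΔΔCt = (29.85−17.65) − (24.89−18.11) = 12.20 − 6.78 = 5.42; fold change = 2^-5.42 = 0.023
ABCB8: ΔΔCt = (35.13−17.65) − (32.94−18.11) = 17.48 − 14.83 = 2.65; fold change = 2^-2.65 = 0.159
COL1: ΔΔCt = (23.90−17.65) − (19.40−18.11) = 6.25 − 1.29 = 4.96; fold change = 2^-4.96 = 0.032
IL9 has the largest |ΔΔCt| = 5.42.

0.023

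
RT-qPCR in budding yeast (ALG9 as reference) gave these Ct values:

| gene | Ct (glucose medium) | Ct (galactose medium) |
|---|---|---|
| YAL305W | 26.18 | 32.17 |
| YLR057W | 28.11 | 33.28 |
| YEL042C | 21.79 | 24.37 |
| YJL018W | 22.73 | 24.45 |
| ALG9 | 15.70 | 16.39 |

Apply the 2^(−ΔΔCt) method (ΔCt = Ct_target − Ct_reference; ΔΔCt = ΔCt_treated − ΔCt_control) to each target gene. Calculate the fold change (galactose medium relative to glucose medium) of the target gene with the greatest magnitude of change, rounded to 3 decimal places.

YAL305W: ΔΔCt = (32.17−16.39) − (26.18−15.70) = 15.78 − 10.48 = 5.30; fold change = 2^-5.30 = 0.025
YLR057W: ΔΔCt = (33.28−16.39) − (28.11−15.70) = 16.89 − 12.41 = 4.48; fold change = 2^-4.48 = 0.045
YEL042C: ΔΔCt = (24.37−16.39) − (21.79−15.70) = 7.98 − 6.09 = 1.89; fold change = 2^-1.89 = 0.270
YJL018W: ΔΔCt = (24.45−16.39) − (22.73−15.70) = 8.06 − 7.03 = 1.03; fold change = 2^-1.03 = 0.490
YAL305W has the largest |ΔΔCt| = 5.30.

0.025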